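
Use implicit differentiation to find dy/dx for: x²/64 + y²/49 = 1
Take d/dx of both sides. Since y is implicitly a function of x, the chain rule attaches a y' = dy/dx factor whenever we differentiate through y.

Set F(x, y) = (left side) − (right side), so the curve is F = 0. Differentiating each term of F:
  d/dx[x^2/64] = x/32
  d/dx[y^2/49] = 2y·y'/49
  d/dx[-1] = 0

Collecting, the y'-free part is the partial derivative in x and the y' coefficient is the partial derivative in y:
  ∂F/∂x = x/32
  ∂F/∂y = 2y/49

so d/dx[F(x, y(x))] = ∂F/∂x + (∂F/∂y)·y' = 0. Rearranging,
  dy/dx = -(∂F/∂x)/(∂F/∂y) = -(x/32)/(2y/49) = -49x/(64y)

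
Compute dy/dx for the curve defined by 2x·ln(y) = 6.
Differentiate both sides with respect to x, treating y as y(x). By the chain rule, any term containing y contributes a factor of y' = dy/dx when we differentiate it.

Move every term to one side and write the relation as F(x, y) = 0. Term by term,
  d/dx[2x·ln(y)] = 2x·y'/y + 2ln(y)
  d/dx[-6] = 0

The pieces without y' make up ∂F/∂x and the coefficient of y' is ∂F/∂y:
  ∂F/∂x = 2ln(y),
  ∂F/∂y = 2x/y.

Since d/dx[F] = ∂F/∂x + (∂F/∂y)·y' = 0, solve for y':
  (∂F/∂y)·y' = -∂F/∂x
  dy/dx = -(∂F/∂x)/(∂F/∂y) = -(2ln(y))/(2x/y) = -y·ln(y)/x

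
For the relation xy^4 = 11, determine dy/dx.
Apply d/dx to both sides, remembering that y depends on x. Each occurrence of y therefore brings in a y' = dy/dx via the chain rule.

With F(x, y) equal to the left-hand side minus the right, differentiate F term by term:
  d/dx[xy^4] = 4xy^3·y' + y^4
  d/dx[-11] = 0
Adding these up, d/dx[F] = 0 becomes
  (y^4) + (4xy^3)·y' = 0,
so isolating y',
  dy/dx = -(y^4)/(4xy^3) = -y/(4x)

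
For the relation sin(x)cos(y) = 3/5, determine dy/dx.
Differentiate both sides with respect to x, treating y as y(x). By the chain rule, any term containing y contributes a factor of y' = dy/dx when we differentiate it.

Move every term to one side and write the relation as F(x, y) = 0. Term by term,
  d/dx[sin(x)·cos(y)] = -y'·sin(x)·sin(y) + cos(x)·cos(y)
  d/dx[-3/5] = 0

The pieces without y' make up ∂F/∂x and the coefficient of y' is ∂F/∂y:
  ∂F/∂x = cos(x)·cos(y),
  ∂F/∂y = -sin(x)·sin(y).

Since d/dx[F] = ∂F/∂x + (∂F/∂y)·y' = 0, solve for y':
  (∂F/∂y)·y' = -∂F/∂x
  dy/dx = -(∂F/∂x)/(∂F/∂y) = -(cos(x)·cos(y))/(-sin(x)·sin(y)) = 1/(tan(x)·tan(y))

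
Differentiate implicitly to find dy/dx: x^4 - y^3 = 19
Differentiate both sides with respect to x, treating y as y(x). By the chain rule, any term containing y contributes a factor of y' = dy/dx when we differentiate it.

Move every term to one side and write the relation as F(x, y) = 0. Term by term,
  d/dx[x^4] = 4x^3
  d/dx[-y^3] = -3y^2·y'
  d/dx[-19] = 0

The pieces without y' make up ∂F/∂x and the coefficient of y' is ∂F/∂y:
  ∂F/∂x = 4x^3,
  ∂F/∂y = -3y^2.

Since d/dx[F] = ∂F/∂x + (∂F/∂y)·y' = 0, solve for y':
  (∂F/∂y)·y' = -∂F/∂x
  dy/dx = -(∂F/∂x)/(∂F/∂y) = -(4x^3)/(-3y^2) = 4x^3/(3y^2)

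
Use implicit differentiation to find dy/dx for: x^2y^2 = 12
Take d/dx of both sides. Since y is implicitly a function of x, the chain rule attaches a y' = dy/dx factor whenever we differentiate through y.

Set F(x, y) = (left side) − (right side), so the curve is F = 0. Differentiating each term of F:
  d/dx[x^2y^2] = 2x^2y·y' + 2xy^2
  d/dx[-12] = 0

Collecting, the y'-free part is the partial derivative in x and the y' coefficient is the partial derivative in y:
  ∂F/∂x = 2xy^2
  ∂F/∂y = 2x^2y

so d/dx[F(x, y(x))] = ∂F/∂x + (∂F/∂y)·y' = 0. Rearranging,
  dy/dx = -(∂F/∂x)/(∂F/∂y) = -(2xy^2)/(2x^2y) = -y/x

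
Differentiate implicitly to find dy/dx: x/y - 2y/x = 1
Apply d/dx to both sides, remembering that y depends on x. Each occurrence of y therefore brings in a y' = dy/dx via the chain rule.

With F(x, y) equal to the left-hand side minus the right, differentiate F term by term:
  d/dx[x/y] = -x·y'/y^2 + 1/y
  d/dx[-2y/x] = -2·y'/x + 2y/x^2
  d/dx[-1] = 0
Adding these up, d/dx[F] = 0 becomes
  (1/y + 2y/x^2) + (-x/y^2 - 2/x)·y' = 0,
so isolating y',
  dy/dx = -(1/y + 2y/x^2)/(-x/y^2 - 2/x)
        = -((x^2 + 2y^2)/(x^2y))/(-(x^2 + 2y^2)/(xy^2)) = y/x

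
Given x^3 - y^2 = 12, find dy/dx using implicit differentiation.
Take d/dx of both sides. Since y is implicitly a function of x, the chain rule attaches a y' = dy/dx factor whenever we differentiate through y.

Set F(x, y) = (left side) − (right side), so the curve is F = 0. Differentiating each term of F:
  d/dx[x^3] = 3x^2
  d/dx[-y^2] = -2y·y'
  d/dx[-12] = 0

Collecting, the y'-free part is the partial derivative in x and the y' coefficient is the partial derivative in y:
  ∂F/∂x = 3x^2
  ∂F/∂y = -2y

so d/dx[F(x, y(x))] = ∂F/∂x + (∂F/∂y)·y' = 0. Rearranging,
  dy/dx = -(∂F/∂x)/(∂F/∂y) = -(3x^2)/(-2y) = 3x^2/(2y)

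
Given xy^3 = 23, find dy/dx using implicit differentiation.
Take d/dx of both sides. Since y is implicitly a function of x, the chain rule attaches a y' = dy/dx factor whenever we differentiate through y.

Set F(x, y) = (left side) − (right side), so the curve is F = 0. Differentiating each term of F:
  d/dx[xy^3] = 3xy^2·y' + y^3
  d/dx[-23] = 0

Collecting, the y'-free part is the partial derivative in x and the y' coefficient is the partial derivative in y:
  ∂F/∂x = y^3
  ∂F/∂y = 3xy^2

so d/dx[F(x, y(x))] = ∂F/∂x + (∂F/∂y)·y' = 0. Rearranging,
  dy/dx = -(∂F/∂x)/(∂F/∂y) = -(y^3)/(3xy^2) = -y/(3x)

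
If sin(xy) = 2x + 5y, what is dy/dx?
Differentiate the relation implicitly: treat y = y(x) and apply the chain rule, so every y-derivative picks up a y' = dy/dx factor.

With everything moved to the left-hand side, differentiate term by term:
  d/dx[-2x] = -2
  d/dx[-5y] = -5·y'
  d/dx[sin(xy)] = (x·y' + y)·cos(xy)

Separating the contributions that come from x directly and those that come through y:
  without y':      y·cos(xy) - 2
  multiplying y':  x·cos(xy) - 5

so (y·cos(xy) - 2) + (x·cos(xy) - 5)·y' = 0, and therefore
  dy/dx = -(y·cos(xy) - 2)/(x·cos(xy) - 5) = (-y·cos(xy) + 2)/(x·cos(xy) - 5)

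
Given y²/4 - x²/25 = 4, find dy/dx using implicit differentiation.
Take d/dx of both sides. Since y is implicitly a function of x, the chain rule attaches a y' = dy/dx factor whenever we differentiate through y.

Set F(x, y) = (left side) − (right side), so the curve is F = 0. Differentiating each term of F:
  d/dx[-x^2/25] = -2x/25
  d/dx[y^2/4] = y·y'/2
  d/dx[-4] = 0

Collecting, the y'-free part is the partial derivative in x and the y' coefficient is the partial derivative in y:
  ∂F/∂x = -2x/25
  ∂F/∂y = y/2

so d/dx[F(x, y(x))] = ∂F/∂x + (∂F/∂y)·y' = 0. Rearranging,
  dy/dx = -(∂F/∂x)/(∂F/∂y) = -(-2x/25)/(y/2) = 4x/(25y)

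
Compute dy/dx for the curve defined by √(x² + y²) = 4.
Differentiate the relation implicitly: treat y = y(x) and apply the chain rule, so every y-derivative picks up a y' = dy/dx factor.

With everything moved to the left-hand side, differentiate term by term:
  d/dx[√(x^2 + y^2)] = (x + y·y')/√(x^2 + y^2)
  d/dx[-4] = 0

Separating the contributions that come from x directly and those that come through y:
  without y':      x/√(x^2 + y^2)
  multiplying y':  y/√(x^2 + y^2)

so (x/√(x^2 + y^2)) + (y/√(x^2 + y^2))·y' = 0, and therefore
  dy/dx = -(x/√(x^2 + y^2))/(y/√(x^2 + y^2)) = -x/y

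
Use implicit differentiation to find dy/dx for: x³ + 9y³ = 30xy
Differentiate both sides with respect to x, treating y as y(x). By the chain rule, any term containing y contributes a factor of y' = dy/dx when we differentiate it.

Move every term to one side and write the relation as F(x, y) = 0. Term by term,
  d/dx[x^3] = 3x^2
  d/dx[-30xy] = -30x·y' - 30y
  d/dx[9y^3] = 27y^2·y'

The pieces without y' make up ∂F/∂x and the coefficient of y' is ∂F/∂y:
  ∂F/∂x = 3x^2 - 30y,
  ∂F/∂y = -30x + 27y^2.

Since d/dx[F] = ∂F/∂x + (∂F/∂y)·y' = 0, solve for y':
  (∂F/∂y)·y' = -∂F/∂x
  dy/dx = -(∂F/∂x)/(∂F/∂y) = -(3x^2 - 30y)/(-30x + 27y^2) = (x^2 - 10y)/(10x - 9y^2)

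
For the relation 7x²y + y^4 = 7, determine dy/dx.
Apply d/dx to both sides, remembering that y depends on x. Each occurrence of y therefore brings in a y' = dy/dx via the chain rule.

With F(x, y) equal to the left-hand side minus the right, differentiate F term by term:
  d/dx[7x^2y] = 7x^2·y' + 14xy
  d/dx[y^4] = 4y^3·y'
  d/dx[-7] = 0
Adding these up, d/dx[F] = 0 becomes
  (14xy) + (7x^2 + 4y^3)·y' = 0,
so isolating y',
  dy/dx = -(14xy)/(7x^2 + 4y^3) = -14xy/(7x^2 + 4y^3)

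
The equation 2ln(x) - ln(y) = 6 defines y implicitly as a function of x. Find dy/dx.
Differentiate the relation implicitly: treat y = y(x) and apply the chain rule, so every y-derivative picks up a y' = dy/dx factor.

With everything moved to the left-hand side, differentiate term by term:
  d/dx[2ln(x)] = 2/x
  d/dx[-ln(y)] = -y'/y
  d/dx[-6] = 0

Separating the contributions that come from x directly and those that come through y:
  without y':      2/x
  multiplying y':  -1/y

so (2/x) + (-1/y)·y' = 0, and therefore
  dy/dx = -(2/x)/(-1/y) = 2y/x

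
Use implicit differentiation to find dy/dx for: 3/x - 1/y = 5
Apply d/dx to both sides, remembering that y depends on x. Each occurrence of y therefore brings in a y' = dy/dx via the chain rule.

With F(x, y) equal to the left-hand side minus the right, differentiate F term by term:
  d/dx[-1/y] = y'/y^2
  d/dx[3/x] = -3/x^2
  d/dx[-5] = 0
Adding these up, d/dx[F] = 0 becomes
  (-3/x^2) + (y^(-2))·y' = 0,
so isolating y',
  dy/dx = -(-3/x^2)/(y^(-2)) = 3y^2/x^2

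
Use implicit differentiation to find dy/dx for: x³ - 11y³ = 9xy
Take d/dx of both sides. Since y is implicitly a function of x, the chain rule attaches a y' = dy/dx factor whenever we differentiate through y.

Set F(x, y) = (left side) − (right side), so the curve is F = 0. Differentiating each term of F:
  d/dx[x^3] = 3x^2
  d/dx[-9xy] = -9x·y' - 9y
  d/dx[-11y^3] = -33y^2·y'

Collecting, the y'-free part is the partial derivative in x and the y' coefficient is the partial derivative in y:
  ∂F/∂x = 3x^2 - 9y
  ∂F/∂y = -9x - 33y^2

so d/dx[F(x, y(x))] = ∂F/∂x + (∂F/∂y)·y' = 0. Rearranging,
  dy/dx = -(∂F/∂x)/(∂F/∂y) = -(3x^2 - 9y)/(-9x - 33y^2) = (x^2 - 3y)/(3x + 11y^2)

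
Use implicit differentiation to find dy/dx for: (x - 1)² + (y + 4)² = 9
Differentiate the relation implicitly: treat y = y(x) and apply the chain rule, so every y-derivative picks up a y' = dy/dx factor.

With everything moved to the left-hand side, differentiate term by term:
  d/dx[(x - 1)^2] = 2x - 2
  d/dx[(y + 4)^2] = 2·y'(y + 4)
  d/dx[-9] = 0

Separating the contributions that come from x directly and those that come through y:
  without y':      2x - 2
  multiplying y':  2y + 8

so (2x - 2) + (2y + 8)·y' = 0, and therefore
  dy/dx = -(2x - 2)/(2y + 8) = (1 - x)/(y + 4)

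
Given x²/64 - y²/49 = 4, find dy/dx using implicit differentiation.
Differentiate the relation implicitly: treat y = y(x) and apply the chain rule, so every y-derivative picks up a y' = dy/dx factor.

With everything moved to the left-hand side, differentiate term by term:
  d/dx[x^2/64] = x/32
  d/dx[-y^2/49] = -2y·y'/49
  d/dx[-4] = 0

Separating the contributions that come from x directly and those that come through y:
  without y':      x/32
  multiplying y':  -2y/49

so (x/32) + (-2y/49)·y' = 0, and therefore
  dy/dx = -(x/32)/(-2y/49) = 49x/(64y)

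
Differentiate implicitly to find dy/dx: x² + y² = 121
Differentiate both sides with respect to x, treating y as y(x). By the chain rule, any term containing y contributes a factor of y' = dy/dx when we differentiate it.

Move every term to one side and write the relation as F(x, y) = 0. Term by term,
  d/dx[x^2] = 2x
  d/dx[y^2] = 2y·y'
  d/dx[-121] = 0

The pieces without y' make up ∂F/∂x and the coefficient of y' is ∂F/∂y:
  ∂F/∂x = 2x,
  ∂F/∂y = 2y.

Since d/dx[F] = ∂F/∂x + (∂F/∂y)·y' = 0, solve for y':
  (∂F/∂y)·y' = -∂F/∂x
  dy/dx = -(∂F/∂x)/(∂F/∂y) = -(2x)/(2y) = -x/y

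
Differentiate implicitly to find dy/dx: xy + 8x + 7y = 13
Differentiate both sides with respect to x, treating y as y(x). By the chain rule, any term containing y contributes a factor of y' = dy/dx when we differentiate it.

Move every term to one side and write the relation as F(x, y) = 0. Term by term,
  d/dx[xy] = x·y' + y
  d/dx[8x] = 8
  d/dx[7y] = 7·y'
  d/dx[-13] = 0

The pieces without y' make up ∂F/∂x and the coefficient of y' is ∂F/∂y:
  ∂F/∂x = y + 8,
  ∂F/∂y = x + 7.

Since d/dx[F] = ∂F/∂x + (∂F/∂y)·y' = 0, solve for y':
  (∂F/∂y)·y' = -∂F/∂x
  dy/dx = -(∂F/∂x)/(∂F/∂y) = -(y + 8)/(x + 7) = (-y - 8)/(x + 7)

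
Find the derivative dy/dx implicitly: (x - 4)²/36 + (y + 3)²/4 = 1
Apply d/dx to both sides, remembering that y depends on x. Each occurrence of y therefore brings in a y' = dy/dx via the chain rule.

With F(x, y) equal to the left-hand side minus the right, differentiate F term by term:
  d/dx[(x - 4)^2/36] = x/18 - 2/9
  d/dx[(y + 3)^2/4] = y'(y + 3)/2
  d/dx[-1] = 0
Adding these up, d/dx[F] = 0 becomes
  (x/18 - 2/9) + (y/2 + 3/2)·y' = 0,
so isolating y',
  dy/dx = -(x/18 - 2/9)/(y/2 + 3/2)
        = -((x - 4)/18)/((y + 3)/2) = (4 - x)/(9(y + 3))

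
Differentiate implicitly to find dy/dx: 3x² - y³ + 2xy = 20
Differentiate the relation implicitly: treat y = y(x) and apply the chain rule, so every y-derivative picks up a y' = dy/dx factor.

With everything moved to the left-hand side, differentiate term by term:
  d/dx[3x^2] = 6x
  d/dx[2xy] = 2x·y' + 2y
  d/dx[-y^3] = -3y^2·y'
  d/dx[-20] = 0

Separating the contributions that come from x directly and those that come through y:
  without y':      6x + 2y
  multiplying y':  2x - 3y^2

so (6x + 2y) + (2x - 3y^2)·y' = 0, and therefore
  dy/dx = -(6x + 2y)/(2x - 3y^2) = 2(-3x - y)/(2x - 3y^2)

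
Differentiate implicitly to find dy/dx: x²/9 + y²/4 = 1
Differentiate the relation implicitly: treat y = y(x) and apply the chain rule, so every y-derivative picks up a y' = dy/dx factor.

With everything moved to the left-hand side, differentiate term by term:
  d/dx[x^2/9] = 2x/9
  d/dx[y^2/4] = y·y'/2
  d/dx[-1] = 0

Separating the contributions that come from x directly and those that come through y:
  without y':      2x/9
  multiplying y':  y/2

so (2x/9) + (y/2)·y' = 0, and therefore
  dy/dx = -(2x/9)/(y/2) = -4x/(9y)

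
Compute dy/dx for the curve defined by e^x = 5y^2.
Differentiate the relation implicitly: treat y = y(x) and apply the chain rule, so every y-derivative picks up a y' = dy/dx factor.

With everything moved to the left-hand side, differentiate term by term:
  d/dx[-5y^2] = -10y·y'
  d/dx[e^(x)] = e^(x)

Separating the contributions that come from x directly and those that come through y:
  without y':      e^(x)
  multiplying y':  -10y

so (e^(x)) + (-10y)·y' = 0, and therefore
  dy/dx = -(e^(x))/(-10y) = e^(x)/(10y)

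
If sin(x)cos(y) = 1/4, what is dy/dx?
Differentiate the relation implicitly: treat y = y(x) and apply the chain rule, so every y-derivative picks up a y' = dy/dx factor.

With everything moved to the left-hand side, differentiate term by term:
  d/dx[sin(x)·cos(y)] = -y'·sin(x)·sin(y) + cos(x)·cos(y)
  d/dx[-1/4] = 0

Separating the contributions that come from x directly and those that come through y:
  without y':      cos(x)·cos(y)
  multiplying y':  -sin(x)·sin(y)

so (cos(x)·cos(y)) + (-sin(x)·sin(y))·y' = 0, and therefore
  dy/dx = -(cos(x)·cos(y))/(-sin(x)·sin(y)) = 1/(tan(x)·tan(y))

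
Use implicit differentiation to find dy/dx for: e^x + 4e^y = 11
Differentiate both sides with respect to x, treating y as y(x). By the chain rule, any term containing y contributes a factor of y' = dy/dx when we differentiate it.

Move every term to one side and write the relation as F(x, y) = 0. Term by term,
  d/dx[e^(x)] = e^(x)
  d/dx[4e^(y)] = 4·y'·e^(y)
  d/dx[-11] = 0

The pieces without y' make up ∂F/∂x and the coefficient of y' is ∂F/∂y:
  ∂F/∂x = e^(x),
  ∂F/∂y = 4e^(y).

Since d/dx[F] = ∂F/∂x + (∂F/∂y)·y' = 0, solve for y':
  (∂F/∂y)·y' = -∂F/∂x
  dy/dx = -(∂F/∂x)/(∂F/∂y) = -(e^(x))/(4e^(y)) = -e^(x - y)/4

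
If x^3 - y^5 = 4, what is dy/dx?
Differentiate the relation implicitly: treat y = y(x) and apply the chain rule, so every y-derivative picks up a y' = dy/dx factor.

With everything moved to the left-hand side, differentiate term by term:
  d/dx[x^3] = 3x^2
  d/dx[-y^5] = -5y^4·y'
  d/dx[-4] = 0

Separating the contributions that come from x directly and those that come through y:
  without y':      3x^2
  multiplying y':  -5y^4

so (3x^2) + (-5y^4)·y' = 0, and therefore
  dy/dx = -(3x^2)/(-5y^4) = 3x^2/(5y^4)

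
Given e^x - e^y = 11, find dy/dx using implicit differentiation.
Differentiate the relation implicitly: treat y = y(x) and apply the chain rule, so every y-derivative picks up a y' = dy/dx factor.

With everything moved to the left-hand side, differentiate term by term:
  d/dx[e^(x)] = e^(x)
  d/dx[-e^(y)] = -y'·e^(y)
  d/dx[-11] = 0

Separating the contributions that come from x directly and those that come through y:
  without y':      e^(x)
  multiplying y':  -e^(y)

so (e^(x)) + (-e^(y))·y' = 0, and therefore
  dy/dx = -(e^(x))/(-e^(y)) = e^(x - y)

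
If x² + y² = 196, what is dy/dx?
Apply d/dx to both sides, remembering that y depends on x. Each occurrence of y therefore brings in a y' = dy/dx via the chain rule.

With F(x, y) equal to the left-hand side minus the right, differentiate F term by term:
  d/dx[x^2] = 2x
  d/dx[y^2] = 2y·y'
  d/dx[-196] = 0
Adding these up, d/dx[F] = 0 becomes
  (2x) + (2y)·y' = 0,
so isolating y',
  dy/dx = -(2x)/(2y) = -x/y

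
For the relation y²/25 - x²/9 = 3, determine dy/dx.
Apply d/dx to both sides, remembering that y depends on x. Each occurrence of y therefore brings in a y' = dy/dx via the chain rule.

With F(x, y) equal to the left-hand side minus the right, differentiate F term by term:
  d/dx[-x^2/9] = -2x/9
  d/dx[y^2/25] = 2y·y'/25
  d/dx[-3] = 0
Adding these up, d/dx[F] = 0 becomes
  (-2x/9) + (2y/25)·y' = 0,
so isolating y',
  dy/dx = -(-2x/9)/(2y/25) = 25x/(9y)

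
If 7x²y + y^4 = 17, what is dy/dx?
Apply d/dx to both sides, remembering that y depends on x. Each occurrence of y therefore brings in a y' = dy/dx via the chain rule.

With F(x, y) equal to the left-hand side minus the right, differentiate F term by term:
  d/dx[7x^2y] = 7x^2·y' + 14xy
  d/dx[y^4] = 4y^3·y'
  d/dx[-17] = 0
Adding these up, d/dx[F] = 0 becomes
  (14xy) + (7x^2 + 4y^3)·y' = 0,
so isolating y',
  dy/dx = -(14xy)/(7x^2 + 4y^3) = -14xy/(7x^2 + 4y^3)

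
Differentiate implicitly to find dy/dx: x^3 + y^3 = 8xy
Differentiate the relation implicitly: treat y = y(x) and apply the chain rule, so every y-derivative picks up a y' = dy/dx factor.

With everything moved to the left-hand side, differentiate term by term:
  d/dx[x^3] = 3x^2
  d/dx[-8xy] = -8x·y' - 8y
  d/dx[y^3] = 3y^2·y'

Separating the contributions that come from x directly and those that come through y:
  without y':      3x^2 - 8y
  multiplying y':  -8x + 3y^2

so (3x^2 - 8y) + (-8x + 3y^2)·y' = 0, and therefore
  dy/dx = -(3x^2 - 8y)/(-8x + 3y^2) = (3x^2 - 8y)/(8x - 3y^2)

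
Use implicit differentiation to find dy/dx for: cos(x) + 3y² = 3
Apply d/dx to both sides, remembering that y depends on x. Each occurrence of y therefore brings in a y' = dy/dx via the chain rule.

With F(x, y) equal to the left-hand side minus the right, differentiate F term by term:
  d/dx[3y^2] = 6y·y'
  d/dx[cos(x)] = -sin(x)
  d/dx[-3] = 0
Adding these up, d/dx[F] = 0 becomes
  (-sin(x)) + (6y)·y' = 0,
so isolating y',
  dy/dx = -(-sin(x))/(6y) = sin(x)/(6y)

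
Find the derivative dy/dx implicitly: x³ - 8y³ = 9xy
Take d/dx of both sides. Since y is implicitly a function of x, the chain rule attaches a y' = dy/dx factor whenever we differentiate through y.

Set F(x, y) = (left side) − (right side), so the curve is F = 0. Differentiating each term of F:
  d/dx[x^3] = 3x^2
  d/dx[-9xy] = -9x·y' - 9y
  d/dx[-8y^3] = -24y^2·y'

Collecting, the y'-free part is the partial derivative in x and the y' coefficient is the partial derivative in y:
  ∂F/∂x = 3x^2 - 9y
  ∂F/∂y = -9x - 24y^2

so d/dx[F(x, y(x))] = ∂F/∂x + (∂F/∂y)·y' = 0. Rearranging,
  dy/dx = -(∂F/∂x)/(∂F/∂y) = -(3x^2 - 9y)/(-9x - 24y^2) = (x^2 - 3y)/(3x + 8y^2)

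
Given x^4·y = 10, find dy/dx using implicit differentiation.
Apply d/dx to both sides, remembering that y depends on x. Each occurrence of y therefore brings in a y' = dy/dx via the chain rule.

With F(x, y) equal to the left-hand side minus the right, differentiate F term by term:
  d/dx[x^4y] = x^4·y' + 4x^3y
  d/dx[-10] = 0
Adding these up, d/dx[F] = 0 becomes
  (4x^3y) + (x^4)·y' = 0,
so isolating y',
  dy/dx = -(4x^3y)/(x^4) = -4y/x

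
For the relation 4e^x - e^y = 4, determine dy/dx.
Take d/dx of both sides. Since y is implicitly a function of x, the chain rule attaches a y' = dy/dx factor whenever we differentiate through y.

Set F(x, y) = (left side) − (right side), so the curve is F = 0. Differentiating each term of F:
  d/dx[4e^(x)] = 4e^(x)
  d/dx[-e^(y)] = -y'·e^(y)
  d/dx[-4] = 0

Collecting, the y'-free part is the partial derivative in x and the y' coefficient is the partial derivative in y:
  ∂F/∂x = 4e^(x)
  ∂F/∂y = -e^(y)

so d/dx[F(x, y(x))] = ∂F/∂x + (∂F/∂y)·y' = 0. Rearranging,
  dy/dx = -(∂F/∂x)/(∂F/∂y) = -(4e^(x))/(-e^(y)) = 4e^(x - y)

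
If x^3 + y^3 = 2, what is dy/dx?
Differentiate both sides with respect to x, treating y as y(x). By the chain rule, any term containing y contributes a factor of y' = dy/dx when we differentiate it.

Move every term to one side and write the relation as F(x, y) = 0. Term by term,
  d/dx[x^3] = 3x^2
  d/dx[y^3] = 3y^2·y'
  d/dx[-2] = 0

The pieces without y' make up ∂F/∂x and the coefficient of y' is ∂F/∂y:
  ∂F/∂x = 3x^2,
  ∂F/∂y = 3y^2.

Since d/dx[F] = ∂F/∂x + (∂F/∂y)·y' = 0, solve for y':
  (∂F/∂y)·y' = -∂F/∂x
  dy/dx = -(∂F/∂x)/(∂F/∂y) = -(3x^2)/(3y^2) = -x^2/y^2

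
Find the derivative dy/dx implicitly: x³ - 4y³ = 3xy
Differentiate the relation implicitly: treat y = y(x) and apply the chain rule, so every y-derivative picks up a y' = dy/dx factor.

With everything moved to the left-hand side, differentiate term by term:
  d/dx[x^3] = 3x^2
  d/dx[-3xy] = -3x·y' - 3y
  d/dx[-4y^3] = -12y^2·y'

Separating the contributions that come from x directly and those that come through y:
  without y':      3x^2 - 3y
  multiplying y':  -3x - 12y^2

so (3x^2 - 3y) + (-3x - 12y^2)·y' = 0, and therefore
  dy/dx = -(3x^2 - 3y)/(-3x - 12y^2) = (x^2 - y)/(x + 4y^2)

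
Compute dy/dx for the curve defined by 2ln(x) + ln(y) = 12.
Differentiate the relation implicitly: treat y = y(x) and apply the chain rule, so every y-derivative picks up a y' = dy/dx factor.

With everything moved to the left-hand side, differentiate term by term:
  d/dx[2ln(x)] = 2/x
  d/dx[ln(y)] = y'/y
  d/dx[-12] = 0

Separating the contributions that come from x directly and those that come through y:
  without y':      2/x
  multiplying y':  1/y

so (2/x) + (1/y)·y' = 0, and therefore
  dy/dx = -(2/x)/(1/y) = -2y/x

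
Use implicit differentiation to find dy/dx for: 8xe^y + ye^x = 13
Apply d/dx to both sides, remembering that y depends on x. Each occurrence of y therefore brings in a y' = dy/dx via the chain rule.

With F(x, y) equal to the left-hand side minus the right, differentiate F term by term:
  d/dx[8x·e^(y)] = 8x·y'·e^(y) + 8e^(y)
  d/dx[y·e^(x)] = y·e^(x) + y'·e^(x)
  d/dx[-13] = 0
Adding these up, d/dx[F] = 0 becomes
  (y·e^(x) + 8e^(y)) + (8x·e^(y) + e^(x))·y' = 0,
so isolating y',
  dy/dx = -(y·e^(x) + 8e^(y))/(8x·e^(y) + e^(x)) = (-y·e^(x) - 8e^(y))/(8x·e^(y) + e^(x))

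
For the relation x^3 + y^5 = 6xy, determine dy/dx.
Differentiate the relation implicitly: treat y = y(x) and apply the chain rule, so every y-derivative picks up a y' = dy/dx factor.

With everything moved to the left-hand side, differentiate term by term:
  d/dx[x^3] = 3x^2
  d/dx[-6xy] = -6x·y' - 6y
  d/dx[y^5] = 5y^4·y'

Separating the contributions that come from x directly and those that come through y:
  without y':      3x^2 - 6y
  multiplying y':  -6x + 5y^4

so (3x^2 - 6y) + (-6x + 5y^4)·y' = 0, and therefore
  dy/dx = -(3x^2 - 6y)/(-6x + 5y^4) = 3(x^2 - 2y)/(6x - 5y^4)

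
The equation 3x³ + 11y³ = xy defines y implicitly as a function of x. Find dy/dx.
Take d/dx of both sides. Since y is implicitly a function of x, the chain rule attaches a y' = dy/dx factor whenever we differentiate through y.

Set F(x, y) = (left side) − (right side), so the curve is F = 0. Differentiating each term of F:
  d/dx[3x^3] = 9x^2
  d/dx[-xy] = -x·y' - y
  d/dx[11y^3] = 33y^2·y'

Collecting, the y'-free part is the partial derivative in x and the y' coefficient is the partial derivative in y:
  ∂F/∂x = 9x^2 - y
  ∂F/∂y = -x + 33y^2

so d/dx[F(x, y(x))] = ∂F/∂x + (∂F/∂y)·y' = 0. Rearranging,
  dy/dx = -(∂F/∂x)/(∂F/∂y) = -(9x^2 - y)/(-x + 33y^2) = (9x^2 - y)/(x - 33y^2)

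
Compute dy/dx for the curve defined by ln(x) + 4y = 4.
Differentiate both sides with respect to x, treating y as y(x). By the chain rule, any term containing y contributes a factor of y' = dy/dx when we differentiate it.

Move every term to one side and write the relation as F(x, y) = 0. Term by term,
  d/dx[4y] = 4·y'
  d/dx[ln(x)] = 1/x
  d/dx[-4] = 0

The pieces without y' make up ∂F/∂x and the coefficient of y' is ∂F/∂y:
  ∂F/∂x = 1/x,
  ∂F/∂y = 4.

Since d/dx[F] = ∂F/∂x + (∂F/∂y)·y' = 0, solve for y':
  (∂F/∂y)·y' = -∂F/∂x
  dy/dx = -(∂F/∂x)/(∂F/∂y) = -(1/x)/(4) = -1/(4x)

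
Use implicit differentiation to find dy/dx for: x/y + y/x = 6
Differentiate the relation implicitly: treat y = y(x) and apply the chain rule, so every y-derivative picks up a y' = dy/dx factor.

With everything moved to the left-hand side, differentiate term by term:
  d/dx[x/y] = -x·y'/y^2 + 1/y
  d/dx[y/x] = y'/x - y/x^2
  d/dx[-6] = 0

Separating the contributions that come from x directly and those that come through y:
  without y':      1/y - y/x^2
  multiplying y':  -x/y^2 + 1/x

so (1/y - y/x^2) + (-x/y^2 + 1/x)·y' = 0, and therefore
  dy/dx = -(1/y - y/x^2)/(-x/y^2 + 1/x)
        = -((x - y)(x + y)/(x^2y))/(-(x - y)(x + y)/(xy^2)) = y/x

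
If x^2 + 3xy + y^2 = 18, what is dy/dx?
Apply d/dx to both sides, remembering that y depends on x. Each occurrence of y therefore brings in a y' = dy/dx via the chain rule.

With F(x, y) equal to the left-hand side minus the right, differentiate F term by term:
  d/dx[x^2] = 2x
  d/dx[3xy] = 3x·y' + 3y
  d/dx[y^2] = 2y·y'
  d/dx[-18] = 0
Adding these up, d/dx[F] = 0 becomes
  (2x + 3y) + (3x + 2y)·y' = 0,
so isolating y',
  dy/dx = -(2x + 3y)/(3x + 2y) = (-2x - 3y)/(3x + 2y)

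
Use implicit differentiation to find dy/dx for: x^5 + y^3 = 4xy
Take d/dx of both sides. Since y is implicitly a function of x, the chain rule attaches a y' = dy/dx factor whenever we differentiate through y.

Set F(x, y) = (left side) − (right side), so the curve is F = 0. Differentiating each term of F:
  d/dx[x^5] = 5x^4
  d/dx[-4xy] = -4x·y' - 4y
  d/dx[y^3] = 3y^2·y'

Collecting, the y'-free part is the partial derivative in x and the y' coefficient is the partial derivative in y:
  ∂F/∂x = 5x^4 - 4y
  ∂F/∂y = -4x + 3y^2

so d/dx[F(x, y(x))] = ∂F/∂x + (∂F/∂y)·y' = 0. Rearranging,
  dy/dx = -(∂F/∂x)/(∂F/∂y) = -(5x^4 - 4y)/(-4x + 3y^2) = (5x^4 - 4y)/(4x - 3y^2)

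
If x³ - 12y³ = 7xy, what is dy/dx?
Take d/dx of both sides. Since y is implicitly a function of x, the chain rule attaches a y' = dy/dx factor whenever we differentiate through y.

Set F(x, y) = (left side) − (right side), so the curve is F = 0. Differentiating each term of F:
  d/dx[x^3] = 3x^2
  d/dx[-7xy] = -7x·y' - 7y
  d/dx[-12y^3] = -36y^2·y'

Collecting, the y'-free part is the partial derivative in x and the y' coefficient is the partial derivative in y:
  ∂F/∂x = 3x^2 - 7y
  ∂F/∂y = -7x - 36y^2

so d/dx[F(x, y(x))] = ∂F/∂x + (∂F/∂y)·y' = 0. Rearranging,
  dy/dx = -(∂F/∂x)/(∂F/∂y) = -(3x^2 - 7y)/(-7x - 36y^2) = (3x^2 - 7y)/(7x + 36y^2)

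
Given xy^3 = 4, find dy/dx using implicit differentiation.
Differentiate the relation implicitly: treat y = y(x) and apply the chain rule, so every y-derivative picks up a y' = dy/dx factor.

With everything moved to the left-hand side, differentiate term by term:
  d/dx[xy^3] = 3xy^2·y' + y^3
  d/dx[-4] = 0

Separating the contributions that come from x directly and those that come through y:
  without y':      y^3
  multiplying y':  3xy^2

so (y^3) + (3xy^2)·y' = 0, and therefore
  dy/dx = -(y^3)/(3xy^2) = -y/(3x)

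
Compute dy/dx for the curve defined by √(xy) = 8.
Differentiate the relation implicitly: treat y = y(x) and apply the chain rule, so every y-derivative picks up a y' = dy/dx factor.

With everything moved to the left-hand side, differentiate term by term:
  d/dx[√(xy)] = √(xy)(x·y'/2 + y/2)/(xy)
  d/dx[-8] = 0

Separating the contributions that come from x directly and those that come through y:
  without y':      √(xy)/(2x)
  multiplying y':  √(xy)/(2y)

so (√(xy)/(2x)) + (√(xy)/(2y))·y' = 0, and therefore
  dy/dx = -(√(xy)/(2x))/(√(xy)/(2y)) = -y/x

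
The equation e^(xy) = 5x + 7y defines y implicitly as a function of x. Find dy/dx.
Take d/dx of both sides. Since y is implicitly a function of x, the chain rule attaches a y' = dy/dx factor whenever we differentiate through y.

Set F(x, y) = (left side) − (right side), so the curve is F = 0. Differentiating each term of F:
  d/dx[-5x] = -5
  d/dx[-7y] = -7·y'
  d/dx[e^(xy)] = (x·y' + y)·e^(xy)

Collecting, the y'-free part is the partial derivative in x and the y' coefficient is the partial derivative in y:
  ∂F/∂x = y·e^(xy) - 5
  ∂F/∂y = x·e^(xy) - 7

so d/dx[F(x, y(x))] = ∂F/∂x + (∂F/∂y)·y' = 0. Rearranging,
  dy/dx = -(∂F/∂x)/(∂F/∂y) = -(y·e^(xy) - 5)/(x·e^(xy) - 7) = (-y·e^(xy) + 5)/(x·e^(xy) - 7)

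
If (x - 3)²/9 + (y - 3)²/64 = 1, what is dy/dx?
Apply d/dx to both sides, remembering that y depends on x. Each occurrence of y therefore brings in a y' = dy/dx via the chain rule.

With F(x, y) equal to the left-hand side minus the right, differentiate F term by term:
  d/dx[(x - 3)^2/9] = 2x/9 - 2/3
  d/dx[(y - 3)^2/64] = y'(y - 3)/32
  d/dx[-1] = 0
Adding these up, d/dx[F] = 0 becomes
  (2x/9 - 2/3) + (y/32 - 3/32)·y' = 0,
so isolating y',
  dy/dx = -(2x/9 - 2/3)/(y/32 - 3/32)
        = -(2(x - 3)/9)/((y - 3)/32) = 64(3 - x)/(9(y - 3))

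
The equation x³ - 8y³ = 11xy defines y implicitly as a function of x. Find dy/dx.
Differentiate the relation implicitly: treat y = y(x) and apply the chain rule, so every y-derivative picks up a y' = dy/dx factor.

With everything moved to the left-hand side, differentiate term by term:
  d/dx[x^3] = 3x^2
  d/dx[-11xy] = -11x·y' - 11y
  d/dx[-8y^3] = -24y^2·y'

Separating the contributions that come from x directly and those that come through y:
  without y':      3x^2 - 11y
  multiplying y':  -11x - 24y^2

so (3x^2 - 11y) + (-11x - 24y^2)·y' = 0, and therefore
  dy/dx = -(3x^2 - 11y)/(-11x - 24y^2) = (3x^2 - 11y)/(11x + 24y^2)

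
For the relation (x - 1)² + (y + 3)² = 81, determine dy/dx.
Differentiate the relation implicitly: treat y = y(x) and apply the chain rule, so every y-derivative picks up a y' = dy/dx factor.

With everything moved to the left-hand side, differentiate term by term:
  d/dx[(x - 1)^2] = 2x - 2
  d/dx[(y + 3)^2] = 2·y'(y + 3)
  d/dx[-81] = 0

Separating the contributions that come from x directly and those that come through y:
  without y':      2x - 2
  multiplying y':  2y + 6

so (2x - 2) + (2y + 6)·y' = 0, and therefore
  dy/dx = -(2x - 2)/(2y + 6) = (1 - x)/(y + 3)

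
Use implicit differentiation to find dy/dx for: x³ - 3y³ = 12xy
Apply d/dx to both sides, remembering that y depends on x. Each occurrence of y therefore brings in a y' = dy/dx via the chain rule.

With F(x, y) equal to the left-hand side minus the right, differentiate F term by term:
  d/dx[x^3] = 3x^2
  d/dx[-12xy] = -12x·y' - 12y
  d/dx[-3y^3] = -9y^2·y'
Adding these up, d/dx[F] = 0 becomes
  (3x^2 - 12y) + (-12x - 9y^2)·y' = 0,
so isolating y',
  dy/dx = -(3x^2 - 12y)/(-12x - 9y^2) = (x^2 - 4y)/(4x + 3y^2)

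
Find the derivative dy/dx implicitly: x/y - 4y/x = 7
Take d/dx of both sides. Since y is implicitly a function of x, the chain rule attaches a y' = dy/dx factor whenever we differentiate through y.

Set F(x, y) = (left side) − (right side), so the curve is F = 0. Differentiating each term of F:
  d/dx[x/y] = -x·y'/y^2 + 1/y
  d/dx[-4y/x] = -4·y'/x + 4y/x^2
  d/dx[-7] = 0

Collecting, the y'-free part is the partial derivative in x and the y' coefficient is the partial derivative in y:
  ∂F/∂x = 1/y + 4y/x^2
  ∂F/∂y = -x/y^2 - 4/x

so d/dx[F(x, y(x))] = ∂F/∂x + (∂F/∂y)·y' = 0. Rearranging,
  dy/dx = -(∂F/∂x)/(∂F/∂y) = -(1/y + 4y/x^2)/(-x/y^2 - 4/x)
        = -((x^2 + 4y^2)/(x^2y))/(-(x^2 + 4y^2)/(xy^2)) = y/x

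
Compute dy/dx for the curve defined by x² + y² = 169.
Take d/dx of both sides. Since y is implicitly a function of x, the chain rule attaches a y' = dy/dx factor whenever we differentiate through y.

Set F(x, y) = (left side) − (right side), so the curve is F = 0. Differentiating each term of F:
  d/dx[x^2] = 2x
  d/dx[y^2] = 2y·y'
  d/dx[-169] = 0

Collecting, the y'-free part is the partial derivative in x and the y' coefficient is the partial derivative in y:
  ∂F/∂x = 2x
  ∂F/∂y = 2y

so d/dx[F(x, y(x))] = ∂F/∂x + (∂F/∂y)·y' = 0. Rearranging,
  dy/dx = -(∂F/∂x)/(∂F/∂y) = -(2x)/(2y) = -x/y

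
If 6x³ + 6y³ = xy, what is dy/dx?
Differentiate the relation implicitly: treat y = y(x) and apply the chain rule, so every y-derivative picks up a y' = dy/dx factor.

With everything moved to the left-hand side, differentiate term by term:
  d/dx[6x^3] = 18x^2
  d/dx[-xy] = -x·y' - y
  d/dx[6y^3] = 18y^2·y'

Separating the contributions that come from x directly and those that come through y:
  without y':      18x^2 - y
  multiplying y':  -x + 18y^2

so (18x^2 - y) + (-x + 18y^2)·y' = 0, and therefore
  dy/dx = -(18x^2 - y)/(-x + 18y^2) = (18x^2 - y)/(x - 18y^2)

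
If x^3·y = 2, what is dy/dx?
Take d/dx of both sides. Since y is implicitly a function of x, the chain rule attaches a y' = dy/dx factor whenever we differentiate through y.

Set F(x, y) = (left side) − (right side), so the curve is F = 0. Differentiating each term of F:
  d/dx[x^3y] = x^3·y' + 3x^2y
  d/dx[-2] = 0

Collecting, the y'-free part is the partial derivative in x and the y' coefficient is the partial derivative in y:
  ∂F/∂x = 3x^2y
  ∂F/∂y = x^3

so d/dx[F(x, y(x))] = ∂F/∂x + (∂F/∂y)·y' = 0. Rearranging,
  dy/dx = -(∂F/∂x)/(∂F/∂y) = -(3x^2y)/(x^3) = -3y/x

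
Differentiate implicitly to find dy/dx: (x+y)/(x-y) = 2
Apply d/dx to both sides, remembering that y depends on x. Each occurrence of y therefore brings in a y' = dy/dx via the chain rule.

With F(x, y) equal to the left-hand side minus the right, differentiate F term by term:
  d/dx[(x + y)/(x - y)] = (y' + 1)/(x - y) + (x + y)(y' - 1)/(x - y)^2
  d/dx[-2] = 0
Adding these up, d/dx[F] = 0 becomes
  (1/(x - y) - (x + y)/(x - y)^2) + (1/(x - y) + (x + y)/(x - y)^2)·y' = 0,
so isolating y',
  dy/dx = -(1/(x - y) - (x + y)/(x - y)^2)/(1/(x - y) + (x + y)/(x - y)^2)
        = -(-2y/(x - y)^2)/(2x/(x - y)^2) = y/x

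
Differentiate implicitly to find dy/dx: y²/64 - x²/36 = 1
Take d/dx of both sides. Since y is implicitly a function of x, the chain rule attaches a y' = dy/dx factor whenever we differentiate through y.

Set F(x, y) = (left side) − (right side), so the curve is F = 0. Differentiating each term of F:
  d/dx[-x^2/36] = -x/18
  d/dx[y^2/64] = y·y'/32
  d/dx[-1] = 0

Collecting, the y'-free part is the partial derivative in x and the y' coefficient is the partial derivative in y:
  ∂F/∂x = -x/18
  ∂F/∂y = y/32

so d/dx[F(x, y(x))] = ∂F/∂x + (∂F/∂y)·y' = 0. Rearranging,
  dy/dx = -(∂F/∂x)/(∂F/∂y) = -(-x/18)/(y/32) = 16x/(9y)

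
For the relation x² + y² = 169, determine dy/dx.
Differentiate both sides with respect to x, treating y as y(x). By the chain rule, any term containing y contributes a factor of y' = dy/dx when we differentiate it.

Move every term to one side and write the relation as F(x, y) = 0. Term by term,
  d/dx[x^2] = 2x
  d/dx[y^2] = 2y·y'
  d/dx[-169] = 0

The pieces without y' make up ∂F/∂x and the coefficient of y' is ∂F/∂y:
  ∂F/∂x = 2x,
  ∂F/∂y = 2y.

Since d/dx[F] = ∂F/∂x + (∂F/∂y)·y' = 0, solve for y':
  (∂F/∂y)·y' = -∂F/∂x
  dy/dx = -(∂F/∂x)/(∂F/∂y) = -(2x)/(2y) = -x/y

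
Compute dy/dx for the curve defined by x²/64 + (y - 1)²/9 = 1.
Apply d/dx to both sides, remembering that y depends on x. Each occurrence of y therefore brings in a y' = dy/dx via the chain rule.

With F(x, y) equal to the left-hand side minus the right, differentiate F term by term:
  d/dx[x^2/64] = x/32
  d/dx[(y - 1)^2/9] = 2·y'(y - 1)/9
  d/dx[-1] = 0
Adding these up, d/dx[F] = 0 becomes
  (x/32) + (2y/9 - 2/9)·y' = 0,
so isolating y',
  dy/dx = -(x/32)/(2y/9 - 2/9)
        = -(x/32)/(2(y - 1)/9) = -9x/(64y - 64)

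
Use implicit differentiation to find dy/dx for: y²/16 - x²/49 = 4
Differentiate the relation implicitly: treat y = y(x) and apply the chain rule, so every y-derivative picks up a y' = dy/dx factor.

With everything moved to the left-hand side, differentiate term by term:
  d/dx[-x^2/49] = -2x/49
  d/dx[y^2/16] = y·y'/8
  d/dx[-4] = 0

Separating the contributions that come from x directly and those that come through y:
  without y':      -2x/49
  multiplying y':  y/8

so (-2x/49) + (y/8)·y' = 0, and therefore
  dy/dx = -(-2x/49)/(y/8) = 16x/(49y)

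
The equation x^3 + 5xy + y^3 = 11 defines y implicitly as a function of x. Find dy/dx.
Apply d/dx to both sides, remembering that y depends on x. Each occurrence of y therefore brings in a y' = dy/dx via the chain rule.

With F(x, y) equal to the left-hand side minus the right, differentiate F term by term:
  d/dx[x^3] = 3x^2
  d/dx[5xy] = 5x·y' + 5y
  d/dx[y^3] = 3y^2·y'
  d/dx[-11] = 0
Adding these up, d/dx[F] = 0 becomes
  (3x^2 + 5y) + (5x + 3y^2)·y' = 0,
so isolating y',
  dy/dx = -(3x^2 + 5y)/(5x + 3y^2) = (-3x^2 - 5y)/(5x + 3y^2)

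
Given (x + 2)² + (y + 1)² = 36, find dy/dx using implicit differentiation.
Take d/dx of both sides. Since y is implicitly a function of x, the chain rule attaches a y' = dy/dx factor whenever we differentiate through y.

Set F(x, y) = (left side) − (right side), so the curve is F = 0. Differentiating each term of F:
  d/dx[(x + 2)^2] = 2x + 4
  d/dx[(y + 1)^2] = 2·y'(y + 1)
  d/dx[-36] = 0

Collecting, the y'-free part is the partial derivative in x and the y' coefficient is the partial derivative in y:
  ∂F/∂x = 2x + 4
  ∂F/∂y = 2y + 2

so d/dx[F(x, y(x))] = ∂F/∂x + (∂F/∂y)·y' = 0. Rearranging,
  dy/dx = -(∂F/∂x)/(∂F/∂y) = -(2x + 4)/(2y + 2) = (-x - 2)/(y + 1)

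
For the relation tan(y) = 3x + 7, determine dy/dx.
Differentiate the relation implicitly: treat y = y(x) and apply the chain rule, so every y-derivative picks up a y' = dy/dx factor.

With everything moved to the left-hand side, differentiate term by term:
  d/dx[-3x] = -3
  d/dx[tan(y)] = y'(tan(y)^2 + 1)
  d/dx[-7] = 0

Separating the contributions that come from x directly and those that come through y:
  without y':      -3
  multiplying y':  tan(y)^2 + 1

so (-3) + (tan(y)^2 + 1)·y' = 0, and therefore
  dy/dx = -(-3)/(tan(y)^2 + 1) = 3cos(y)^2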